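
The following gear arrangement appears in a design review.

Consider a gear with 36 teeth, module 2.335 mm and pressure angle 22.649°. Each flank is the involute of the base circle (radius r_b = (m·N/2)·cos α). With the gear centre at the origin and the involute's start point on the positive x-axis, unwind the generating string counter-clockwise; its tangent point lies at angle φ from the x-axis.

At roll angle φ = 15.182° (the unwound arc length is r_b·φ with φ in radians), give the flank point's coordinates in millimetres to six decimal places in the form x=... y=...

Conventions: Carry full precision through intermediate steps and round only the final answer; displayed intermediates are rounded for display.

single-mesh involute tooth geometry (36T wheel at module 2.335)
pitch radius r_p = m·N/2 = 2.335·36/2 = 42.030000
base radius r_b = r_p·cos α = 42.030000·cos 22.649° = 38.788698
roll angle φ = 15.182° = 0.26497589 rad
x = r_b·(cos φ + φ·sin φ) = 40.126609
y = r_b·(sin φ − φ·cos φ) = 0.238864

x=40.126609 y=0.238864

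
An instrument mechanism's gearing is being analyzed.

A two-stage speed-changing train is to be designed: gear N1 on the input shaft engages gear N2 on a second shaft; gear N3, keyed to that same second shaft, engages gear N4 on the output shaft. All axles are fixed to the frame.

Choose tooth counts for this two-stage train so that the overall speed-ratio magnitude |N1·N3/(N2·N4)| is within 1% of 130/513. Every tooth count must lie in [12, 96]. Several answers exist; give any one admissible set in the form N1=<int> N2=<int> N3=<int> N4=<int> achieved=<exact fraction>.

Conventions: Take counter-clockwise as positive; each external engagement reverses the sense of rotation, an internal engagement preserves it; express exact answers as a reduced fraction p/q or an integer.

N1=13 N2=18 N3=20 N4=57 achieved=130/513

2-stage fixed-axis compound train for ratio 130/513
target = 130/513 in lowest terms: an exact hit needs N1·N3 = k·130 and N2·N4 = k·513 for one integer k, every count in [12, 96]; additionally prefer no 1:1 stage (N1 ≠ N2, N3 ≠ N4)
k = 1: no 1:1-free in-range split of k·130 and k·513 into factor pairs; take k = 2
k = 2: N1·N3 = 260 = 13·20, N2·N4 = 1026 = 18·57
achieved = 13·20/(18·57) = 130/513; |achieved − target| = 0 ≤ 13/5130 ✓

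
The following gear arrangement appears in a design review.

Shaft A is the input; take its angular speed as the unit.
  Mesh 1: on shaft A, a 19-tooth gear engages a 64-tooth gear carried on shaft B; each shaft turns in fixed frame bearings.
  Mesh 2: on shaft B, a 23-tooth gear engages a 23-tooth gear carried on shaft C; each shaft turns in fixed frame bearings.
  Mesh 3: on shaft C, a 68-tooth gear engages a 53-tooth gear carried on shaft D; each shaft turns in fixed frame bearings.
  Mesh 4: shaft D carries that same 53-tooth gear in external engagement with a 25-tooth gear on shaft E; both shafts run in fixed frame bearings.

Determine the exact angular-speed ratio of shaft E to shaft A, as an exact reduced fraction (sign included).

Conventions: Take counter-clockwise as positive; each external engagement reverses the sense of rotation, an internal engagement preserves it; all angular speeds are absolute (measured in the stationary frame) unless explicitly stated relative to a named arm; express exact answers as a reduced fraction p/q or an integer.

323/400

class = fixed-axis compound train [4 meshes; 4 ratios multiply, 4 sense flips]
mesh 1 [19T→64T]: running ratio 19/64, sense −
mesh 2 [23T→23T]: running ratio 19/64, sense +
mesh 3 [68T→53T]: running ratio 323/848, sense −
mesh 4 [53T→25T]: running ratio 323/400, sense +
ω_out/ω_in = 323/400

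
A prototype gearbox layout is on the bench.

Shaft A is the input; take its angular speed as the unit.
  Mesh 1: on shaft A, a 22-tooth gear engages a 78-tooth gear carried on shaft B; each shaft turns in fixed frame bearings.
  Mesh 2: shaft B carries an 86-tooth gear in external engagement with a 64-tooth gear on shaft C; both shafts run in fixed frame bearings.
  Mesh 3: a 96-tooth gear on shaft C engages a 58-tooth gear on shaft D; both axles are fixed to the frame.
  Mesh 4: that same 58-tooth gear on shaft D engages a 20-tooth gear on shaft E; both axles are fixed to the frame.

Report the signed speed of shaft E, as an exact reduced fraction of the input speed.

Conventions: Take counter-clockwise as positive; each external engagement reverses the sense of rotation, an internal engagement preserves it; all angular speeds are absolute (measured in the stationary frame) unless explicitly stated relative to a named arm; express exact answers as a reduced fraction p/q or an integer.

473/260

4-mesh fixed-axis compound train (all bearings frame-fixed)
mesh 1 [22T→78T]: |ω|/ω_in = 1×22/78 = 11/39, sense flips to −
mesh 2 [86T→64T]: |ω|/ω_in = (11/39)×86/64 = 473/1248, sense flips to +
mesh 3 [96T→58T]: |ω|/ω_in = (473/1248)×96/58 = 473/754, sense flips to −
mesh 4 [58T→20T]: |ω|/ω_in = (473/754)×58/20 = 473/260, sense flips to +
signed output speed (× input speed) = 473/260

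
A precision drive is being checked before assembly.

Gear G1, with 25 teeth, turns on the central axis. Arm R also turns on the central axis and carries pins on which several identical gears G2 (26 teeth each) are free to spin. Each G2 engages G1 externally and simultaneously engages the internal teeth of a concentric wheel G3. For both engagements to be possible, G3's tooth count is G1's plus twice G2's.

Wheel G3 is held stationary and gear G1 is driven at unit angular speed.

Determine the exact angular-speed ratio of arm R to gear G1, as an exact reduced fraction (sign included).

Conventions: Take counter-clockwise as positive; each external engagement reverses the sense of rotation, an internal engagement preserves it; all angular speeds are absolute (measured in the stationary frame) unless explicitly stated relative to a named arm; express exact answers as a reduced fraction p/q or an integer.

recognized (axles ride arm R): planetary set, 25/26/77 teeth
ring teeth: 25 + 2·26 = 77
25(ω_sun−ω_arm) = −77(ω_ring−ω_arm),  ω_ring = 0, ω_sun = 1
25(1−ω_arm) = −77(0−ω_arm)  ⇒  102·ω_arm = 25  ⇒  ω_arm = 25/102
ω_out/ω_in = 25/102

25/102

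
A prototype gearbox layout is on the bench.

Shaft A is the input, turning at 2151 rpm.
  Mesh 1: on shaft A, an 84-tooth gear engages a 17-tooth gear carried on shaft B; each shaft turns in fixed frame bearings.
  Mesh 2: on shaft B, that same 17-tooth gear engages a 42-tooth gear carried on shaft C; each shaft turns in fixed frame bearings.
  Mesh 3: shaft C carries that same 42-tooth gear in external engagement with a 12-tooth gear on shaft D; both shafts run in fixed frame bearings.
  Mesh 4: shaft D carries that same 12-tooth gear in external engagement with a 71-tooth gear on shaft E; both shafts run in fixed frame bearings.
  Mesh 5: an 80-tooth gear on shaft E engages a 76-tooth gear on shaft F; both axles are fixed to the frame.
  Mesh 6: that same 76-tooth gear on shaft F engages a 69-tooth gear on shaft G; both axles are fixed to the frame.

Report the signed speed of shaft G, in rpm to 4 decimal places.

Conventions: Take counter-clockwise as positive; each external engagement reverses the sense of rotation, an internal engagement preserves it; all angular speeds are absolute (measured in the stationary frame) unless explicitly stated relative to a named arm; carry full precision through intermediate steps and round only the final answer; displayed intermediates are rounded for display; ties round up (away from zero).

class = fixed-axis compound train [6 meshes; 6 ratios multiply, 6 sense flips]
mesh 1 [84T→17T]: ω = 2151.0000×84/17 = 10628.4706 rpm, sense flips to −
mesh 2 [17T→42T]: ω = 10628.4706×17/42 = 4302.0000 rpm, sense flips to +
mesh 3 [42T→12T]: ω = 4302.0000×42/12 = 15057.0000 rpm, sense flips to −
mesh 4 [12T→71T]: ω = 15057.0000×12/71 = 2544.8451 rpm, sense flips to +
mesh 5 [80T→76T]: ω = 2544.8451×80/76 = 2678.7843 rpm, sense flips to −
mesh 6 [76T→69T]: ω = 2678.7843×76/69 = 2950.5450 rpm, sense flips to +
signed output speed = +2950.5450 rpm

+2950.5450 rpm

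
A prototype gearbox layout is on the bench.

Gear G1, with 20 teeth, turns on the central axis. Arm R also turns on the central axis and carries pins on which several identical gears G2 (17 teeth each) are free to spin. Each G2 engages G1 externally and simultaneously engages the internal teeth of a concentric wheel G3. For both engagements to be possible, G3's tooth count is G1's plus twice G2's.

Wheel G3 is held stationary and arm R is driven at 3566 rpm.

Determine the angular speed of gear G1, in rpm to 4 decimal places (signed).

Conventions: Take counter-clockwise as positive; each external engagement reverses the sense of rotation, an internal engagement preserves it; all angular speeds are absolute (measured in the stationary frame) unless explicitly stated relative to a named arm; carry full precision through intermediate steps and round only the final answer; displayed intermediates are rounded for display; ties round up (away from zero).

planetary set (20T centre, 17T on arm, 54T internal) — Willis relation
normalise by the input: solve with ω_arm = 1, then scale by 3566 rpm
ring teeth: 20 + 2·17 = 54
20(ω_sun−ω_arm) = −54(ω_ring−ω_arm),  ω_ring = 0, ω_arm = 1
ω_sun = 1 − (54/20)(0−1) = 37/10
scale: ω_sun = 37/10 × 3566 rpm = +13194.2000 rpm

+13194.2000 rpm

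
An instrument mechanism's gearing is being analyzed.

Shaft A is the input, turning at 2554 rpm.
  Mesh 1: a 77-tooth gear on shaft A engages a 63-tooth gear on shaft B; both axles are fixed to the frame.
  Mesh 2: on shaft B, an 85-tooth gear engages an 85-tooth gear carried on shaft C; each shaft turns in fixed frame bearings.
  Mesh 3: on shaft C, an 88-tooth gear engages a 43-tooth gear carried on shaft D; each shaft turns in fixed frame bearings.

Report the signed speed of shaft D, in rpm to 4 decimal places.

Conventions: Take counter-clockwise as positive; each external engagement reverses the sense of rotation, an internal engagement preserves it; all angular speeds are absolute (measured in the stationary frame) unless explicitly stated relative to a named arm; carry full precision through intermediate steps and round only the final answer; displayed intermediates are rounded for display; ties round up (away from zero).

3-mesh fixed-axis compound train (all bearings frame-fixed)
mesh 1 [77T→63T]: ω = 2554.0000×77/63 = 3121.5556 rpm, sense flips to −
mesh 2 [85T→85T]: ω = 3121.5556×85/85 = 3121.5556 rpm, sense flips to +
mesh 3 [88T→43T]: ω = 3121.5556×88/43 = 6388.2997 rpm, sense flips to −
signed output speed = -6388.2997 rpm

-6388.2997 rpm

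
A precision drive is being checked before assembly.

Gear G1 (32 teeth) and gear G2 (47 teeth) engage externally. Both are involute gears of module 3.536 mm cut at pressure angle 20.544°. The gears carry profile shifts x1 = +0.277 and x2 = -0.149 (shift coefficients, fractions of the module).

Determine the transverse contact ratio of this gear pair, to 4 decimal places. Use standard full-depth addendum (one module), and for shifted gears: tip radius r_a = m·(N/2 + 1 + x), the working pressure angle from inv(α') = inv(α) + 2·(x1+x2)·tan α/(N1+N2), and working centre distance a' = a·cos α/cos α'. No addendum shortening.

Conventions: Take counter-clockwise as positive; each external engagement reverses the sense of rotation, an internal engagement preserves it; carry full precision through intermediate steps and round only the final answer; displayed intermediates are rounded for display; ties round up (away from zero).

topology: single-mesh involute geometry — m = 3.536, 32T/47T pair
base radii: r_b1 = 52.977935, r_b2 = 77.811341
tip radii: r_a1 = 61.091472, r_a2 = 86.105136
inv(α') = inv(20.544°) + 2·(+0.277-0.149)·tan α/(32+47) = 0.01741420  ⇒  α' = 21.02691°
a' = a·cos α / cos α' = 139.6720·cos 20.544°/cos 21.02691° = 140.119557
action lengths: √(r_a1²−r_b1²) = 30.422137, √(r_a2²−r_b2²) = 36.871257
base pitch p_b = π·m·cos α = 10.402193
CR = (30.422137 + 36.871257 − 140.119557·sin 21.02691°)/10.402193 = 1.635963
contact ratio ≈ 1.6360

1.6360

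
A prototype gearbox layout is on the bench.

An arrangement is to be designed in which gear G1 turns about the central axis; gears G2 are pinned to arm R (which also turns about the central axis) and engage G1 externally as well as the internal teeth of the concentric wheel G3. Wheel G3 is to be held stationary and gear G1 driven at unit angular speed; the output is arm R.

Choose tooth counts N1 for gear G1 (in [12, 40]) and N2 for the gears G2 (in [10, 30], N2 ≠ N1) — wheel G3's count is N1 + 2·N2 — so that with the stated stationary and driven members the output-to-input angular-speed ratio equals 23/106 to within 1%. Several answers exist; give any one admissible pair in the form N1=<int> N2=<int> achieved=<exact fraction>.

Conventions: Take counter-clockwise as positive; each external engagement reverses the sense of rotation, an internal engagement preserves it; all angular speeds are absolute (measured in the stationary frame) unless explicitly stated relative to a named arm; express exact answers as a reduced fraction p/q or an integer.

N1=23 N2=30 achieved=23/106

class = planetary set [ratio 23/106 wanted; Willis about the carrier]
Willis with ω_ring = 0: ω_arm/ω_sun = N1/(N1+N3); set equal to 23/106  ⇒  N3/N1 = 1/(23/106) − 1 = 83/23
N3 = N1 + 2·N2  ⇒  N2/N1 = (N3/N1 − 1)/2 = (83/23 − 1)/2 = 30/23
smallest multiple with N1 ≥ 12 and N2 ≥ 10: k = 1  ⇒  N1 = 1·23 = 23, N2 = 1·30 = 30 (N1 ≤ 40, N2 ≤ 30, N2 ≠ N1 ✓), N3 = 23 + 2·30 = 83
check: N1/(N1+N3) with N1 = 23, N3 = 83 gives 23/106; |achieved − target| = 0 ≤ 23/10600 ✓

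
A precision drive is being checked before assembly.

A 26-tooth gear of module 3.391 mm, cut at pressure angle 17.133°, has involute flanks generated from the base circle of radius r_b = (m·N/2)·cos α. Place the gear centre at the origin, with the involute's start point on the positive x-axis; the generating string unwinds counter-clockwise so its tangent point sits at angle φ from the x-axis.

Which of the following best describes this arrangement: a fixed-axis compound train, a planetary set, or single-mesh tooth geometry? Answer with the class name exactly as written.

single-mesh tooth geometry

single-mesh involute tooth geometry (26T wheel at module 3.391)
classification: single-mesh tooth geometry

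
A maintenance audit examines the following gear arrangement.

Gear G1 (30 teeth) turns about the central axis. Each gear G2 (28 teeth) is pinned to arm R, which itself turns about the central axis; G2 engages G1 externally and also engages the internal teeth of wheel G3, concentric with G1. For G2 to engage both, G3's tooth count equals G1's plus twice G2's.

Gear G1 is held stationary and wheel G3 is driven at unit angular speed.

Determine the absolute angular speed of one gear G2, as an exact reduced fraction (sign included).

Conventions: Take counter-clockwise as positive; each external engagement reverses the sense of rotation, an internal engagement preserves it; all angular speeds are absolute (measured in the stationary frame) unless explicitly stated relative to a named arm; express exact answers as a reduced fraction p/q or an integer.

43/28

class = planetary set [G3 = 30+2·28 = 86; Willis about the carrier]
ring teeth: 30 + 2·28 = 86
30(ω_sun−ω_arm) = −86(ω_ring−ω_arm),  ω_sun = 0, ω_ring = 1
30(0−ω_arm) = −86(1−ω_arm)  ⇒  116·ω_arm = 86  ⇒  ω_arm = 43/58
sun–planet mesh: 30·(0−43/58) = −28·(ω_p−ω_arm)  ⇒  ω_p−ω_arm = 645/812
ω_p = 43/58 + 645/812 = 43/28
exact speed ratio = 43/28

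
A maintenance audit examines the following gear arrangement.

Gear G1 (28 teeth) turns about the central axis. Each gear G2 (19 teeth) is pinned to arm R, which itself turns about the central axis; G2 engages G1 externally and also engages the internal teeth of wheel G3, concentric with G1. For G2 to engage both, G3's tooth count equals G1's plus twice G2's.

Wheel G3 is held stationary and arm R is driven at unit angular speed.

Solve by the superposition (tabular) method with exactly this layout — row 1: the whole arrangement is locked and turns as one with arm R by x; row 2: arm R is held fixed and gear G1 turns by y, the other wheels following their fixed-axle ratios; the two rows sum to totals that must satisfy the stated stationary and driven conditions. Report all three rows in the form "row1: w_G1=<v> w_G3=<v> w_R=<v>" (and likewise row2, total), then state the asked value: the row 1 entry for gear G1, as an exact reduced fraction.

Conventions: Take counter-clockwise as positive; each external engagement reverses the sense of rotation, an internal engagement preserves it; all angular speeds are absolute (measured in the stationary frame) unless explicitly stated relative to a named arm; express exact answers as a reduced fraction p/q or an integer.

row1: w_G1=1 w_G3=1 w_R=1
row2: w_G1=33/14 w_G3=-1 w_R=0
total: w_G1=47/14 w_G3=0 w_R=1
asked value: 1

planetary set (28T centre, 19T on arm, 66T internal) — Willis relation
row 1 (train locked, turned with arm): all members turn x
row 2 — arm fixed, fixed-axis ratios: sun y, ring −(28/66)·y, arm 0
boundary: total ω_ring = x − (28/66)·y = 0 and total ω_arm = x = 1  ⇒  y = 33/14, x = 1
row 2 ring = −(28/66)·33/14 = -1
totals (row 1 + row 2): sun 1 + 33/14 = 47/14, ring 1 + (-1) = 0, arm 1 + 0 = 1
asked cell (row1, sun) = 1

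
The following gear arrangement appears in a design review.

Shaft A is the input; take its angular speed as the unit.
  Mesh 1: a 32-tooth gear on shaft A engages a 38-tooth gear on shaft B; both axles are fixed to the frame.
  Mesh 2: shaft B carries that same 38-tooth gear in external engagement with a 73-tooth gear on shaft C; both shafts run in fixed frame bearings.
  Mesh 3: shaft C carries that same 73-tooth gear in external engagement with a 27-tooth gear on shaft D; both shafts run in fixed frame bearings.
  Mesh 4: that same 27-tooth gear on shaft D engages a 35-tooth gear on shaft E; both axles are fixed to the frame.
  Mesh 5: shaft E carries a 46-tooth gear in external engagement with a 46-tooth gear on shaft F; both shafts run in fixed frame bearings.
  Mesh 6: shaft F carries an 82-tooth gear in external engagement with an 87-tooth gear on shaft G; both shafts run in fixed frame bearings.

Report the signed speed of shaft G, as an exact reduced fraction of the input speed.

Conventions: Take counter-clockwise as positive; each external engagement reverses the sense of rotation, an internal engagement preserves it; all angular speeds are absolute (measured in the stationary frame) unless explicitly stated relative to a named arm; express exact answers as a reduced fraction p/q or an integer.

2624/3045

6-mesh fixed-axis compound train (all bearings frame-fixed)
mesh 1 [32T→38T]: |ω|/ω_in = 1×32/38 = 16/19, sense flips to −
mesh 2 [38T→73T]: |ω|/ω_in = (16/19)×38/73 = 32/73, sense flips to +
mesh 3 [73T→27T]: |ω|/ω_in = (32/73)×73/27 = 32/27, sense flips to −
mesh 4 [27T→35T]: |ω|/ω_in = (32/27)×27/35 = 32/35, sense flips to +
mesh 5 [46T→46T]: |ω|/ω_in = (32/35)×46/46 = 32/35, sense flips to −
mesh 6 [82T→87T]: |ω|/ω_in = (32/35)×82/87 = 2624/3045, sense flips to +
signed output speed (× input speed) = 2624/3045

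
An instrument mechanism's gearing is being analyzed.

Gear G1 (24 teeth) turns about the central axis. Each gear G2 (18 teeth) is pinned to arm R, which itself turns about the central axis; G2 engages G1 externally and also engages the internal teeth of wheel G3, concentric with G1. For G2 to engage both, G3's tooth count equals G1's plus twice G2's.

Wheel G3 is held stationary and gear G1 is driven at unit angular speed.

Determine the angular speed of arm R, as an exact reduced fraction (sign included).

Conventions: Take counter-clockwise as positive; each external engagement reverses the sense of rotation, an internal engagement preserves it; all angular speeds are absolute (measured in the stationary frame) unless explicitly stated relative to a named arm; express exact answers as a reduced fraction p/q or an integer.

recognized (axles ride arm R): planetary set, 24/18/60 teeth
ring teeth: 24 + 2·18 = 60
24(ω_sun−ω_arm) = −60(ω_ring−ω_arm),  ω_ring = 0, ω_sun = 1
24(1−ω_arm) = −60(0−ω_arm)  ⇒  84·ω_arm = 24  ⇒  ω_arm = 2/7
exact speed ratio = 2/7

2/7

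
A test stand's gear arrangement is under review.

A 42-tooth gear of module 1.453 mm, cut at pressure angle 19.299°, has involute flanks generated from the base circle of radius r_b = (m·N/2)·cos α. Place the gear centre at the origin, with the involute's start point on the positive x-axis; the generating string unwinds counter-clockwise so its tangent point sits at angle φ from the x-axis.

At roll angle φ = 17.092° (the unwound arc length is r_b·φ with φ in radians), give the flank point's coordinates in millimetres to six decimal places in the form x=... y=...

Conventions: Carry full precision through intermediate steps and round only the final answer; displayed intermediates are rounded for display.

x=30.051389 y=0.252573

recognized (one wheel, involute flank): single-mesh tooth geometry, m = 1.453, N = 42
pitch radius r_p = m·N/2 = 1.453·42/2 = 30.513000
base radius r_b = r_p·cos α = 30.513000·cos 19.299° = 28.798374
roll angle φ = 17.092° = 0.29831168 rad
x = r_b·(cos φ + φ·sin φ) = 30.051389
y = r_b·(sin φ − φ·cos φ) = 0.252573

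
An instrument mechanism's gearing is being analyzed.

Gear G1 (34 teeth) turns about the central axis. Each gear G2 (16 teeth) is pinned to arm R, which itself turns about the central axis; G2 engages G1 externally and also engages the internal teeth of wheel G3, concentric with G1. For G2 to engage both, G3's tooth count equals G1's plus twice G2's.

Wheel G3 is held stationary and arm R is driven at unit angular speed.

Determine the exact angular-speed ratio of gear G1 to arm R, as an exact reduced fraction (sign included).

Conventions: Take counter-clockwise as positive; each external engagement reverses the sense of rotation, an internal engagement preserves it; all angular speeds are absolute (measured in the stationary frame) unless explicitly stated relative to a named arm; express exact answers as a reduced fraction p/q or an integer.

class = planetary set [G3 = 34+2·16 = 66; Willis about the carrier]
ring teeth: 34 + 2·16 = 66
34(ω_sun−ω_arm) = −66(ω_ring−ω_arm),  ω_ring = 0, ω_arm = 1
ω_sun = 1 − (66/34)(0−1) = 50/17
ω_out/ω_in = 50/17

50/17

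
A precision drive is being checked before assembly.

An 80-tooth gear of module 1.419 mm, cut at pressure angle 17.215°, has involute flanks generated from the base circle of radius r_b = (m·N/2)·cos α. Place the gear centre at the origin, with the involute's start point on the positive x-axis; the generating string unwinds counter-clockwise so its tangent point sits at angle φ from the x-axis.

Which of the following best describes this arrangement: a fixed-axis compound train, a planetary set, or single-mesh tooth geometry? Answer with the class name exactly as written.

class = single-mesh tooth geometry [base-circle involute, m = 1.419, 80T]
classification: single-mesh tooth geometry

single-mesh tooth geometry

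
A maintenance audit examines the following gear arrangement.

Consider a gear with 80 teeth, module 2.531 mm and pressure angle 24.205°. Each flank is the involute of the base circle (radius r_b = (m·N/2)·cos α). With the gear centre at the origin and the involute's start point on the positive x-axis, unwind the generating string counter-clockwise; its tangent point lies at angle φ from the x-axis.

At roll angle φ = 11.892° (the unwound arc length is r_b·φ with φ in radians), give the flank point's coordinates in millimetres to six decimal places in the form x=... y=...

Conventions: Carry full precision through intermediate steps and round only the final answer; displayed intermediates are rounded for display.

x=94.306989 y=0.274025

topology: single-mesh involute geometry — m = 2.531, N = 80
pitch radius r_p = m·N/2 = 2.531·80/2 = 101.240000
base radius r_b = r_p·cos α = 101.240000·cos 24.205° = 92.339419
roll angle φ = 11.892° = 0.20755455 rad
x = r_b·(cos φ + φ·sin φ) = 94.306989
y = r_b·(sin φ − φ·cos φ) = 0.274025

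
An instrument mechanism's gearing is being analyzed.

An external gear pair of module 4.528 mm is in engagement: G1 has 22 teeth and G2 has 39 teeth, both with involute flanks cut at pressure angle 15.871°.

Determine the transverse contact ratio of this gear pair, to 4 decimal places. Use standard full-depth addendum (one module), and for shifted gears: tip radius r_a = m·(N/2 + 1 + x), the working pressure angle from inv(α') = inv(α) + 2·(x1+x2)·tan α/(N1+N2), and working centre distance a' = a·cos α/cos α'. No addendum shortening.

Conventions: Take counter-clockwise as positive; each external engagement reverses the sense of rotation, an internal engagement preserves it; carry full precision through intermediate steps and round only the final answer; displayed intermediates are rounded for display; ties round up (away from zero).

class = single-mesh tooth geometry [involute pair 22T × 39T, m = 4.528]
base radii: r_b1 = 47.909312, r_b2 = 84.930143
tip radii: r_a1 = 54.336000, r_a2 = 92.824000
no profile shift: α' = α, a' = a
action lengths: √(r_a1²−r_b1²) = 25.633938, √(r_a2²−r_b2²) = 37.458854
base pitch p_b = π·m·cos α = 13.682867
CR = (25.633938 + 37.458854 − 138.104000·sin 15.87100°)/13.682867 = 1.850866
contact ratio ≈ 1.8509

1.8509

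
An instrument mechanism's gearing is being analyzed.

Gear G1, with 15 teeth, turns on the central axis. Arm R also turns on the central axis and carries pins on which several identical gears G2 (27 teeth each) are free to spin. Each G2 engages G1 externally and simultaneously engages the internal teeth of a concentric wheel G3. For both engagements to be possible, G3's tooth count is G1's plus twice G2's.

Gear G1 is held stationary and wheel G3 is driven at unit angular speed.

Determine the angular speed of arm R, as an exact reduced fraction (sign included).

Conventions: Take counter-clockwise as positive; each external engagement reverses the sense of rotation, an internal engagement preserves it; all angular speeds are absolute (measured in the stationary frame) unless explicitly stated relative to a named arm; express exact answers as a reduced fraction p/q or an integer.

23/28

topology: planetary set — G1 15T / G2 27T / G3 69T, arm = carrier (Willis)
ring teeth: 15 + 2·27 = 69
15(ω_sun−ω_arm) = −69(ω_ring−ω_arm),  ω_sun = 0, ω_ring = 1
15(0−ω_arm) = −69(1−ω_arm)  ⇒  84·ω_arm = 69  ⇒  ω_arm = 23/28
exact speed ratio = 23/28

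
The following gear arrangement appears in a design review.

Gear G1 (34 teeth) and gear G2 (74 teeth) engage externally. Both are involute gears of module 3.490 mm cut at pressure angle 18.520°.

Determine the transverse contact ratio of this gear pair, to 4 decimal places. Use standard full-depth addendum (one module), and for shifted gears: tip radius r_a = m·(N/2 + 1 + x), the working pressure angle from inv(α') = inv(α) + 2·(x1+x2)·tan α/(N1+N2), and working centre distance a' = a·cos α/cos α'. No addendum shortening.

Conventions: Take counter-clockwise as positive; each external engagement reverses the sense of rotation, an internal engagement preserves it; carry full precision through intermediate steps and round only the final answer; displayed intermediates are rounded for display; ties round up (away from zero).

1.8316

class = single-mesh tooth geometry [involute pair 34T × 74T, m = 3.490]
base radii: r_b1 = 56.257468, r_b2 = 122.442724
tip radii: r_a1 = 62.820000, r_a2 = 132.620000
no profile shift: α' = α, a' = a
action lengths: √(r_a1²−r_b1²) = 27.954422, √(r_a2²−r_b2²) = 50.949424
base pitch p_b = π·m·cos α = 10.396356
CR = (27.954422 + 50.949424 − 188.460000·sin 18.52000°)/10.396356 = 1.831625
contact ratio ≈ 1.8316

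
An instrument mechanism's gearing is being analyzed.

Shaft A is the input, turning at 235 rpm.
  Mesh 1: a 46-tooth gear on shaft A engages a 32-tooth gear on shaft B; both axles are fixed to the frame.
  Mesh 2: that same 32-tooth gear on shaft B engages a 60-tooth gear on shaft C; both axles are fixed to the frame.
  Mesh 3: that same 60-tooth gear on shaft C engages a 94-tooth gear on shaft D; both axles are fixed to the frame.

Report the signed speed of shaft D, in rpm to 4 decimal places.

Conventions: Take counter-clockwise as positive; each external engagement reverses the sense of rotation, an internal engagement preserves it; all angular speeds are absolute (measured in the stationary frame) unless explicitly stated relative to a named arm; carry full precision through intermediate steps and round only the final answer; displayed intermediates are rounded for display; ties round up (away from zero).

class = fixed-axis compound train [3 meshes; 3 ratios multiply, 3 sense flips]
mesh 1 [46T→32T]: ω = 235.0000×46/32 = 337.8125 rpm, sense flips to −
mesh 2 [32T→60T]: ω = 337.8125×32/60 = 180.1667 rpm, sense flips to +
mesh 3 [60T→94T]: ω = 180.1667×60/94 = 115.0000 rpm, sense flips to −
signed output speed = -115.0000 rpm

-115.0000 rpm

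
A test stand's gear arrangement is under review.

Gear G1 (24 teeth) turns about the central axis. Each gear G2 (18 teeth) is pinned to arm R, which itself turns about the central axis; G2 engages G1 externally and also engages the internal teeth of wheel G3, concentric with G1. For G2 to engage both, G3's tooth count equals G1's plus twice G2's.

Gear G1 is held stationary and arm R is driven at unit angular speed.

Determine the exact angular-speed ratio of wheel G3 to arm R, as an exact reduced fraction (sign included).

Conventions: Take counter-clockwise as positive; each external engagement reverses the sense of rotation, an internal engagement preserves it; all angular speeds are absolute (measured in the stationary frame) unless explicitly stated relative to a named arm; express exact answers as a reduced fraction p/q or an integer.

topology: planetary set — G1 24T / G2 18T / G3 60T, arm = carrier (Willis)
ring teeth: 24 + 2·18 = 60
24(ω_sun−ω_arm) = −60(ω_ring−ω_arm),  ω_sun = 0, ω_arm = 1
ω_ring = 1 − (24/60)(0−1) = 7/5
ω_out/ω_in = 7/5

7/5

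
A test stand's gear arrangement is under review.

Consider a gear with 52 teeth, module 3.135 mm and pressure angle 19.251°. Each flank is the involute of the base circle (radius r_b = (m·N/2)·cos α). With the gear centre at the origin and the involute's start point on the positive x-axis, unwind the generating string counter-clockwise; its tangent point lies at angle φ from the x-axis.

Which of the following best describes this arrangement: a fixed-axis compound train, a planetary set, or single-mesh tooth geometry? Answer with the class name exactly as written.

topology: single-mesh involute geometry — m = 3.135, N = 52
classification: single-mesh tooth geometry

single-mesh tooth geometry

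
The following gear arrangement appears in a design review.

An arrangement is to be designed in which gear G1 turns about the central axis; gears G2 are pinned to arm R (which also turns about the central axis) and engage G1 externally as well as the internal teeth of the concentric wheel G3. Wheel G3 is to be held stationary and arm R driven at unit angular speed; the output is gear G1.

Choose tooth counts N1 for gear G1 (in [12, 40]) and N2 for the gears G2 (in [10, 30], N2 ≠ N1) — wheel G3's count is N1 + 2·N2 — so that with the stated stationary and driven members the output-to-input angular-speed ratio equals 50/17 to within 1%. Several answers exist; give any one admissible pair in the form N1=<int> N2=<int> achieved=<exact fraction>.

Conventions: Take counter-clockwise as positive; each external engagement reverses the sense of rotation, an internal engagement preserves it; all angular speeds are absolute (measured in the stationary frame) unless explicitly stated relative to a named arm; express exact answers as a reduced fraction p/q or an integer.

N1=34 N2=16 achieved=50/17

planetary set to be sized for 50/17 (Willis relation)
Willis with ω_ring = 0: ω_sun/ω_arm = (N1+N3)/N1; set equal to 50/17  ⇒  N3/N1 = 50/17 − 1 = 33/17
N3 = N1 + 2·N2  ⇒  N2/N1 = (N3/N1 − 1)/2 = (33/17 − 1)/2 = 8/17
smallest multiple with N1 ≥ 12 and N2 ≥ 10: k = 2  ⇒  N1 = 2·17 = 34, N2 = 2·8 = 16 (N1 ≤ 40, N2 ≤ 30, N2 ≠ N1 ✓), N3 = 34 + 2·16 = 66
check: (N1+N3)/N1 with N1 = 34, N3 = 66 gives 50/17; |achieved − target| = 0 ≤ 1/34 ✓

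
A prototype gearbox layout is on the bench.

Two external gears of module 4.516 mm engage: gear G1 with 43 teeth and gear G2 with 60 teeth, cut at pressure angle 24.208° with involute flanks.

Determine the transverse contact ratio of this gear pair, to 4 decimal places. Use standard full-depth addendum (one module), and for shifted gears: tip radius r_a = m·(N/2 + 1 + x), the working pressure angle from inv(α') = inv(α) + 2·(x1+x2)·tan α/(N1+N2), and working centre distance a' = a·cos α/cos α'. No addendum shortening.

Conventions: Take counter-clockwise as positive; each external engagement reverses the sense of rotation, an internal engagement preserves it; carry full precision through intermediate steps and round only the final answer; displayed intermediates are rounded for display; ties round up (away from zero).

1.5659

topology: single-mesh involute geometry — m = 4.516, 43T/60T pair
base radii: r_b1 = 88.555832, r_b2 = 123.566278
tip radii: r_a1 = 101.610000, r_a2 = 139.996000
no profile shift: α' = α, a' = a
action lengths: √(r_a1²−r_b1²) = 49.824258, √(r_a2²−r_b2²) = 65.804673
base pitch p_b = π·m·cos α = 12.939830
CR = (49.824258 + 65.804673 − 232.574000·sin 24.20800°)/12.939830 = 1.565853
contact ratio ≈ 1.5659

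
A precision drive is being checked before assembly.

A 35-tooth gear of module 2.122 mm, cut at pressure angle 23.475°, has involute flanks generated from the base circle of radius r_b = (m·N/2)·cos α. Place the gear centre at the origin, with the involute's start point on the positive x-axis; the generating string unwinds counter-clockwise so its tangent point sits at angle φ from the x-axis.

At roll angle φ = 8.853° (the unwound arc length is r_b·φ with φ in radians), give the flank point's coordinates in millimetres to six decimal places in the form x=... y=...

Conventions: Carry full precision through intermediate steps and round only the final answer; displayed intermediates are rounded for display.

x=34.465662 y=0.041784

recognized (one wheel, involute flank): single-mesh tooth geometry, m = 2.122, N = 35
pitch radius r_p = m·N/2 = 2.122·35/2 = 37.135000
base radius r_b = r_p·cos α = 37.135000·cos 23.475° = 34.061484
roll angle φ = 8.853° = 0.15451400 rad
x = r_b·(cos φ + φ·sin φ) = 34.465662
y = r_b·(sin φ − φ·cos φ) = 0.041784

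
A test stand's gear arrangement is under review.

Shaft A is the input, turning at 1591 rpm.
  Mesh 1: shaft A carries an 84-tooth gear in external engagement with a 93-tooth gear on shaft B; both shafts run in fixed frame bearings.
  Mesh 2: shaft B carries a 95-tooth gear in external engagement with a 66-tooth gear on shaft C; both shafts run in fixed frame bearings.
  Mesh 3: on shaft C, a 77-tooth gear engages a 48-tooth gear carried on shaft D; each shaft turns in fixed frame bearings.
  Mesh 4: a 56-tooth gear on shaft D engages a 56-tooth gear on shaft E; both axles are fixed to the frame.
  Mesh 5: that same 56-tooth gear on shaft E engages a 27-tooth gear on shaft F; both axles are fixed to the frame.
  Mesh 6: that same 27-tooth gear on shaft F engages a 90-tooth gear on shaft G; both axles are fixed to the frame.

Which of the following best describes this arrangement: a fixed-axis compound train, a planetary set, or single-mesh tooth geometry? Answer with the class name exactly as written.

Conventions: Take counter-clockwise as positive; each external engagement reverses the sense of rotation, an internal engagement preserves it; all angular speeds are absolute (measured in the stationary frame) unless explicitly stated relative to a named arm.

fixed-axis compound train

class = fixed-axis compound train [6 meshes; 6 ratios multiply, 6 sense flips]
classification: fixed-axis compound train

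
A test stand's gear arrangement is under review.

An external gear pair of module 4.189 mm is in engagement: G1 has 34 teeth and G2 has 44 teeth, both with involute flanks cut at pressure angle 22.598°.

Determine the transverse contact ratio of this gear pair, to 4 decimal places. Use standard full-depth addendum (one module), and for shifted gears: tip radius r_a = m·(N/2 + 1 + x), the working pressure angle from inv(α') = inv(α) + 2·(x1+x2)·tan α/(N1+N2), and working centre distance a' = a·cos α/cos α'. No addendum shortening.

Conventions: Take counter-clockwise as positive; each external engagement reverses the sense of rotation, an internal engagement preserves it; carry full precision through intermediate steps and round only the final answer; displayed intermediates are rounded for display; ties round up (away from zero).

single-mesh involute tooth geometry (34T engaging 44T at module 4.189)
base radii: r_b1 = 65.745524, r_b2 = 85.082443
tip radii: r_a1 = 75.402000, r_a2 = 96.347000
no profile shift: α' = α, a' = a
action lengths: √(r_a1²−r_b1²) = 36.918662, √(r_a2²−r_b2²) = 45.207546
base pitch p_b = π·m·cos α = 12.149745
CR = (36.918662 + 45.207546 − 163.371000·sin 22.59800°)/12.149745 = 1.592524
contact ratio ≈ 1.5925

1.5925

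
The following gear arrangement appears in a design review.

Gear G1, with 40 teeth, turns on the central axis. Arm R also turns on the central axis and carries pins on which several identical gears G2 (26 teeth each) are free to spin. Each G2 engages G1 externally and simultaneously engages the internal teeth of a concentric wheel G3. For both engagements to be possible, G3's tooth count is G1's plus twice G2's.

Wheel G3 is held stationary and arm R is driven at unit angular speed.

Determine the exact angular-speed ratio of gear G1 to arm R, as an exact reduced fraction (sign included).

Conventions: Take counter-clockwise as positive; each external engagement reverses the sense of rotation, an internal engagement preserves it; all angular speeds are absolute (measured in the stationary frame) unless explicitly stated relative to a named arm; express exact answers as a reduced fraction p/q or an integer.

33/10

planetary set (40T centre, 26T on arm, 92T internal) — Willis relation
ring teeth: 40 + 2·26 = 92
40(ω_sun−ω_arm) = −92(ω_ring−ω_arm),  ω_ring = 0, ω_arm = 1
ω_sun = 1 − (92/40)(0−1) = 33/10
ω_out/ω_in = 33/10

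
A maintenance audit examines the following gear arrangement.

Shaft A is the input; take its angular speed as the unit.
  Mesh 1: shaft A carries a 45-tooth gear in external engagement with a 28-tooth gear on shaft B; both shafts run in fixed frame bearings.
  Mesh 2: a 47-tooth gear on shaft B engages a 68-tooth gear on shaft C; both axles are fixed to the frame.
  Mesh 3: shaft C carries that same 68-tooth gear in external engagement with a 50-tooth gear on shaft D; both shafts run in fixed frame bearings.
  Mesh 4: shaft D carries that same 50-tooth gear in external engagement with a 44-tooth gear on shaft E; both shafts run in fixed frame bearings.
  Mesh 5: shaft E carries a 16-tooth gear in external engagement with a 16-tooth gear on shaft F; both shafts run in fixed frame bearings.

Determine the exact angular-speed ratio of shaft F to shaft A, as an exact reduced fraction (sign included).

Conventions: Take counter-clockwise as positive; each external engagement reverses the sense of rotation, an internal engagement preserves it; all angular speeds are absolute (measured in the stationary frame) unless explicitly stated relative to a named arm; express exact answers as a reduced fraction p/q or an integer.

class = fixed-axis compound train [5 meshes; 5 ratios multiply, 5 sense flips]
mesh 1 [45T→28T]: running ratio 45/28, sense −
mesh 2 [47T→68T]: running ratio 2115/1904, sense +
mesh 3 [68T→50T]: running ratio 423/280, sense −
mesh 4 [50T→44T]: running ratio 2115/1232, sense +
mesh 5 [16T→16T]: running ratio 2115/1232, sense −
ω_out/ω_in = -2115/1232

-2115/1232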